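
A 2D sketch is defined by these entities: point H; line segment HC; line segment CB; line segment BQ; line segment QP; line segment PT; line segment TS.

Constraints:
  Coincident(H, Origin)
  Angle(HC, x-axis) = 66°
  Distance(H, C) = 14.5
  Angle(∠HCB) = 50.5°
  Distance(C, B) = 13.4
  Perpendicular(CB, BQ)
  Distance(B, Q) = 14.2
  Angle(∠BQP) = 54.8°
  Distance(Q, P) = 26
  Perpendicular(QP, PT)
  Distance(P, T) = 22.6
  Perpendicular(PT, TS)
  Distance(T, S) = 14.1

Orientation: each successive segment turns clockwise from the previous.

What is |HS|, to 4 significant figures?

23.54

H is at the origin; HC runs at 66.0° with length 14.5, so C = (5.898, 13.25). ∠HCB = 50.5° gives CB at -63.50° from the x-axis; with |CB| = 13.4, B = (11.88, 1.254). CB is perpendicular to BQ, so BQ runs at -153.5°; with |BQ| = 14.2, Q = (-0.8313, -5.082). ∠BQP = 54.8° gives QP at 81.30° from the x-axis; with |QP| = 26.0, P = (3.101, 20.62). QP ⟂ PT, so PT runs at -8.700°; with |PT| = 22.6, T = (25.44, 17.20). PT is perpendicular to TS, so TS runs at -98.70°; with |TS| = 14.1, S = (23.31, 3.263). Then |HS| = |S − H| = 23.54.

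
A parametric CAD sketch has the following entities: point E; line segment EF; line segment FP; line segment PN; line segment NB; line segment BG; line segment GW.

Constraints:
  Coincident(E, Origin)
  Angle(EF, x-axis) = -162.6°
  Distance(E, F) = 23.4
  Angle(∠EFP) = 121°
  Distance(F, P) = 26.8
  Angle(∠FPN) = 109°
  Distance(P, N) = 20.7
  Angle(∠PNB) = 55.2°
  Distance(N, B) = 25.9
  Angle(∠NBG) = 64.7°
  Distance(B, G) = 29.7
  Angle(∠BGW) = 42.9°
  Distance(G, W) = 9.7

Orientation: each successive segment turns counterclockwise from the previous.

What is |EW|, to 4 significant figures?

45.27

E is at the origin; EF runs at -162.6° with length 23.4, so F = (-22.33, -6.998). ∠EFP = 121.0° gives FP at -103.6° from the x-axis; with |FP| = 26.8, P = (-28.63, -33.05). ∠FPN = 109.0° gives PN at -32.60° from the x-axis; with |PN| = 20.7, N = (-11.19, -44.20). ∠PNB = 55.2° gives NB at 92.20° from the x-axis; with |NB| = 25.9, B = (-12.19, -18.32). ∠NBG = 64.7° gives BG at -152.5° from the x-axis; with |BG| = 29.7, G = (-38.53, -32.03). ∠BGW = 42.9° gives GW at -15.40° from the x-axis; with |GW| = 9.7, W = (-29.18, -34.61). Then |EW| = |W − E| = 45.27.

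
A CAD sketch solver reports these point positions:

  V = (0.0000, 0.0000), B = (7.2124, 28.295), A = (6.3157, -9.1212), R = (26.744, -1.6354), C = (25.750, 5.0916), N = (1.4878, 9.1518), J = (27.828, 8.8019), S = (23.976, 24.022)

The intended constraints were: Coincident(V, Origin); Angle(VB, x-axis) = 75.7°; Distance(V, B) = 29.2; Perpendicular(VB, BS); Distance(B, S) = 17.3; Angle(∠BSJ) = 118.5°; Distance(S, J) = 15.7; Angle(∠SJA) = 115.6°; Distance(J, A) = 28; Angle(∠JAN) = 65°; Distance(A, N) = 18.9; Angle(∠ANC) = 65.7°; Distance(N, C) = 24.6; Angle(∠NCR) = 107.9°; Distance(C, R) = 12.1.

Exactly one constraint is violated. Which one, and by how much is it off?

Distance(C, R) = 12.1 — off by 5.30.

V = (0.00, 0.00) ✓; VB at 75.70° ✓; |VB| = 29.20 ✓; ∠(VB, BS) = 90.00° ✓; |BS| = 17.30 ✓; ∠BSJ = 118.5° ✓; |SJ| = 15.70 ✓; ∠SJA = 115.6° ✓; |JA| = 28.00 ✓; ∠JAN = 65.00° ✓; |AN| = 18.90 ✓; ∠ANC = 65.70° ✓; |NC| = 24.60 ✓; ∠NCR = 107.9° ✓; |CR| = 6.800 ✗.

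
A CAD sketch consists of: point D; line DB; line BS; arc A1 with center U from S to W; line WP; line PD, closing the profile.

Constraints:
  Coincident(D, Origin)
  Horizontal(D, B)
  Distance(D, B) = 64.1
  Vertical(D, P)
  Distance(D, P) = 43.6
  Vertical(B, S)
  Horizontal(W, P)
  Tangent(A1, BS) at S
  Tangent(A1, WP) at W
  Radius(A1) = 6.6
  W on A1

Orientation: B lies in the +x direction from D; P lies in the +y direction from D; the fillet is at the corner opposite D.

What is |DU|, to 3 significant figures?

68.4

D is at the origin; D and B share the same y with |DB| = 64.1 and B on the +x side, so B = (64.1, 0.00). DP is vertical with |DP| = 43.6 and P on the +y side, so P = (0.00, 43.6). The virtual corner opposite D is at (64.1, 43.6). Tangency of A1 to BS means the radius US is perpendicular to BS and since A1 is tangent to WP there, UW ⟂ WP, with radius 6.6, so the center U sits 6.6 in from both sides at U = (57.5, 37.0). Then |DU| = |U − D| = 68.4.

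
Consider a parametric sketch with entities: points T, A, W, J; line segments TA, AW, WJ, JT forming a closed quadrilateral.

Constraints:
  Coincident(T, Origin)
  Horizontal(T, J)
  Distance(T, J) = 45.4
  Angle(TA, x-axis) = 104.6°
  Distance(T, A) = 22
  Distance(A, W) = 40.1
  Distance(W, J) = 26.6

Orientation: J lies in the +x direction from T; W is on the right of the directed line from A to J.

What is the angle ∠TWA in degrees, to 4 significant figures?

25.27°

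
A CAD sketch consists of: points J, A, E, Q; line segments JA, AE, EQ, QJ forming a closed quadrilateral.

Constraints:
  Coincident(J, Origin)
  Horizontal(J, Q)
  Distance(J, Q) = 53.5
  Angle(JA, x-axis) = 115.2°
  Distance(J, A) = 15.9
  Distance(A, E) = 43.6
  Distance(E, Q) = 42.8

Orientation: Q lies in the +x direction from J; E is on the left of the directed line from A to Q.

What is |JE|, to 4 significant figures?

47.70

J is at the origin; J and Q share the same y with |JQ| = 53.5 and Q in +x, so Q = (53.5, 0). JA runs at 115.2° with |JA| = 15.9, so A = (-6.770, 14.39). E is determined by |AE| = 43.6 and |EQ| = 42.8 together: it lies at the intersection of circle(A, 43.6) and circle(Q, 42.8). With |AQ| = 61.96, the foot of the radical line on AQ is 31.54 from A and the perpendicular offset is √(43.6² − 31.54²) = 30.10. Taking the left-of-AQ solution: E = (30.90, 36.34).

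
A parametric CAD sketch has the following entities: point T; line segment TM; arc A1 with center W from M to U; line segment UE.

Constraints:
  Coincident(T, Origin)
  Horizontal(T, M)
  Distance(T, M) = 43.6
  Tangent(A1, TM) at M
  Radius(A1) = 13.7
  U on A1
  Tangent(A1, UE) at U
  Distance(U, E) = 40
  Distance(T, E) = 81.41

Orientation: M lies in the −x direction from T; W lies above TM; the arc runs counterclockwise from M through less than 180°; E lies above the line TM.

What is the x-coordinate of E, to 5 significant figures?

-63.415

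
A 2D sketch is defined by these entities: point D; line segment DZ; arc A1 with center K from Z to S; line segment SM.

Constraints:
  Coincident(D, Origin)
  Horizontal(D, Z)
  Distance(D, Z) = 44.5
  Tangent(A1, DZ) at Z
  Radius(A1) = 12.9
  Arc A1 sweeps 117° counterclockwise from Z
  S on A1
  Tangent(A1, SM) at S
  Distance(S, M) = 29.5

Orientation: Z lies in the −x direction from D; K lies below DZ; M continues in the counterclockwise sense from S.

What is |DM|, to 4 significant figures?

62.00

D is at the origin; D and Z share the same y with |DZ| = 44.5 and Z on the −x side, so Z = (-44.50, 0.000). Tangency of A1 to DZ means the radius KZ is perpendicular to DZ, so K = Z + (0, -12.9) = (-44.50, -12.90). On A1, Z sits at bearing 90° from K; a 117° counterclockwise sweep puts S at bearing 207°, so S = K + 12.9·(cos 207°, sin 207°) = (-55.99, -18.76). A1 meets SM tangentially, so KS is at right angles to SM, so SM runs along (−sin 207°, cos 207°); with |SM| = 29.5, M = (-42.60, -45.04). Then |DM| = |M − D| = 62.00.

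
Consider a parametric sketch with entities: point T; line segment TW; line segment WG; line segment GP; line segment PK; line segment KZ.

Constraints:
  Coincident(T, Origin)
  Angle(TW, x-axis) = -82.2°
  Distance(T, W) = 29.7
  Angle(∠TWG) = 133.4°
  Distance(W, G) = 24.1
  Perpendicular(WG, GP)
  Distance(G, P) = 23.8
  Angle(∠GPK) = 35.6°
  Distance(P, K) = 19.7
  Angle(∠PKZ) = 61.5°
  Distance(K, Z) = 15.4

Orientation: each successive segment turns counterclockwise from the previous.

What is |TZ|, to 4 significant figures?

50.81

∠GPK = 35.6° gives PK at -161.2° from the x-axis; with |PK| = 19.7, K = (18.83, -30.45). ∠PKZ = 61.5° gives KZ at -42.70° from the x-axis; with |KZ| = 15.4, Z = (30.15, -40.89). Then |TZ| = |Z − T| = 50.81.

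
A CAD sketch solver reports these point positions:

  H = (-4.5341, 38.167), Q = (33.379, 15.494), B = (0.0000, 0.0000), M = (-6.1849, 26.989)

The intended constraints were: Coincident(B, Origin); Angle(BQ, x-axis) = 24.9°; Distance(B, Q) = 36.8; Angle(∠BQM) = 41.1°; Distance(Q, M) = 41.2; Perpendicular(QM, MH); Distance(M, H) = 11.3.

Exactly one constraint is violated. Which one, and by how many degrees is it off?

Perpendicular(QM, MH) — off by 7.80°.

B = (0.00, 0.00) ✓; BQ at 24.90° ✓; |BQ| = 36.80 ✓; ∠BQM = 41.10° ✓; |QM| = 41.20 ✓; ∠(QM, MH) = 82.20° ✗; |MH| = 11.30 ✓.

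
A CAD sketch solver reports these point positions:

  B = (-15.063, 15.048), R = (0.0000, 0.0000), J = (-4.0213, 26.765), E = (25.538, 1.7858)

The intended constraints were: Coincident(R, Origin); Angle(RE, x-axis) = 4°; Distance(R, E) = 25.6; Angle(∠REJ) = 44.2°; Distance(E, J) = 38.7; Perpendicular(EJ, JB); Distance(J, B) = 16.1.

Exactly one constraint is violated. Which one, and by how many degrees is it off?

Perpendicular(EJ, JB) — off by 3.10°.

R = (0.00, 0.00) ✓; RE at 4.000° ✓; |RE| = 25.60 ✓; ∠REJ = 44.20° ✓; |EJ| = 38.70 ✓; ∠(EJ, JB) = 86.90° ✗; |JB| = 16.10 ✓.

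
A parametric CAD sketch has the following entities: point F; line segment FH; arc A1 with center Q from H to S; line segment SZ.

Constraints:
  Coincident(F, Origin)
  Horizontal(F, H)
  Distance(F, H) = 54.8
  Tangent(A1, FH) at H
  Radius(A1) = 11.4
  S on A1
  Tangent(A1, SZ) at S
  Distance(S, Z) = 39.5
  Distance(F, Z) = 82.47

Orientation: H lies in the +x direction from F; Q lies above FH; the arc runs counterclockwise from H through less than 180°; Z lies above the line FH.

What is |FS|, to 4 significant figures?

67.25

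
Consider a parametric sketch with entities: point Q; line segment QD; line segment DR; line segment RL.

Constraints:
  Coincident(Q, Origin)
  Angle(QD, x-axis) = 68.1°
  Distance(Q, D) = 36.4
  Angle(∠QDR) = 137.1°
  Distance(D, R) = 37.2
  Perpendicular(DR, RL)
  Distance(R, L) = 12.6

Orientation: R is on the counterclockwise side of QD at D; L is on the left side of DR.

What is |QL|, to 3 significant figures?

65.0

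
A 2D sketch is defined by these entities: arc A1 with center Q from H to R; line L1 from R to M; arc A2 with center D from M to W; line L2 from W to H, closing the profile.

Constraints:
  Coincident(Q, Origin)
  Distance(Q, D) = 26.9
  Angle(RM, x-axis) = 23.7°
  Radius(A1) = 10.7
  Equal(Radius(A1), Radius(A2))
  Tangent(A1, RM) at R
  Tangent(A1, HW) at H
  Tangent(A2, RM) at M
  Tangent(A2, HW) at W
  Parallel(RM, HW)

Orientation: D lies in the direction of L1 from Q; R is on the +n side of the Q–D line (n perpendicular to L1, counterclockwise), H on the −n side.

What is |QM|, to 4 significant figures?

28.95

The slot axis is L1's direction at 23.7°, so u = (cos 23.7°, sin 23.7°) = (0.9157, 0.4019) and n = (−sin 23.7°, cos 23.7°) = (-0.4019, 0.9157). Q is at the origin and D lies 26.9 along u from Q, so D = 26.9·u = (24.63, 10.81). Tangency of A1 to both parallel lines with radius 10.7 puts R and H at Q ± 10.7·n: R = (-4.301, 9.798), H = (4.301, -9.798). Equal radii place M and W the same way about D: M = D + 10.7·n = (20.33, 20.61), W = D − 10.7·n = (28.93, 1.015). Then |QM| = |M − Q| = 28.95.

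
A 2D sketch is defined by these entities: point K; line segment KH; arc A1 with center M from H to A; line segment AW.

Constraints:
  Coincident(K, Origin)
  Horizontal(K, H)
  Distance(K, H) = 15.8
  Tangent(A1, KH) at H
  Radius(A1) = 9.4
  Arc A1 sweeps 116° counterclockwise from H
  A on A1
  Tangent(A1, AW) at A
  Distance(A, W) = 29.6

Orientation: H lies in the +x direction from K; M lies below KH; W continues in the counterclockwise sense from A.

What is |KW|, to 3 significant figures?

45.0

On A1, H sits at bearing 90° from M; a 116° counterclockwise sweep puts A at bearing 206°, so A = M + 9.4·(cos 206°, sin 206°) = (7.35, -13.5). A1 meets AW tangentially, so MA is at right angles to AW, so AW runs along (−sin 206°, cos 206°); with |AW| = 29.6, W = (20.3, -40.1). Then |KW| = |W − K| = 45.0.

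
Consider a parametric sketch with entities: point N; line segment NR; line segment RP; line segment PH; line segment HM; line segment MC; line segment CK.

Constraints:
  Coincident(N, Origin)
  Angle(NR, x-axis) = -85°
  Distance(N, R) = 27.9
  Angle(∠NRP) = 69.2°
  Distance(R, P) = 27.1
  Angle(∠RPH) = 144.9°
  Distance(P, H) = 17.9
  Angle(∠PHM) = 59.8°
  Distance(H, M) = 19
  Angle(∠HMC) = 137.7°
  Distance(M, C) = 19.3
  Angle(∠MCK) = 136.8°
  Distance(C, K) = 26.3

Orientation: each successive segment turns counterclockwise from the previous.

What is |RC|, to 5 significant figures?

13.810

N is at the origin; NR runs at -85.0° with length 27.9, so R = (2.4316, -27.794). ∠NRP = 69.2° gives RP at 25.800° from the x-axis; with |RP| = 27.1, P = (26.830, -15.999). ∠RPH = 144.9° gives PH at 60.900° from the x-axis; with |PH| = 17.9, H = (35.536, -0.35855). ∠PHM = 59.8° gives HM at -178.90° from the x-axis; with |HM| = 19.0, M = (16.539, -0.72330). ∠HMC = 137.7° gives MC at -136.60° from the x-axis; with |MC| = 19.3, C = (2.5163, -13.984). Then |RC| = |C − R| = 13.810.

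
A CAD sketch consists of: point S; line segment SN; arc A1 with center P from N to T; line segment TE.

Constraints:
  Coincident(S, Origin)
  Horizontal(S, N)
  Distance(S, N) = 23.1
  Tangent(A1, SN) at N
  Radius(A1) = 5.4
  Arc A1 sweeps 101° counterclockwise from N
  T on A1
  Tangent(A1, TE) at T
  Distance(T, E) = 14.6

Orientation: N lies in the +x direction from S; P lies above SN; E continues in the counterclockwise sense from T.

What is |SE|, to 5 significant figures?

32.973

S is at the origin; S and N share the same y with |SN| = 23.1 and N on the +x side, so N = (23.100, 0.0000). Since A1 is tangent to SN there, PN ⟂ SN, so P = N + (0, 5.4) = (23.100, 5.4000). On A1, N sits at bearing -90° from P; a 101° counterclockwise sweep puts T at bearing 11°, so T = P + 5.4·(cos 11°, sin 11°) = (28.401, 6.4304). Since A1 is tangent to TE there, PT ⟂ TE, so TE runs along (−sin 11°, cos 11°); with |TE| = 14.6, E = (25.615, 20.762). Then |SE| = |E − S| = 32.973.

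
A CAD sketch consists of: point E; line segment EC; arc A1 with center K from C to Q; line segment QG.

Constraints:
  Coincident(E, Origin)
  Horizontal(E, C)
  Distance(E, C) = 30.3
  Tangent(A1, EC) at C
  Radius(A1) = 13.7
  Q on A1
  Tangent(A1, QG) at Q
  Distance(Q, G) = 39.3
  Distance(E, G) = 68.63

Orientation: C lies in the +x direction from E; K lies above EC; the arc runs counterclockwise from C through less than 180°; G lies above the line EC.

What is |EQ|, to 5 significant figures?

46.152

E is at the origin; E and C share the same y with |EC| = 30.3 and C on the +x side, so C = (30.300, 0.0000). A1 meets EC tangentially, so KC is at right angles to EC, so K = C + (0, 13.7) = (30.300, 13.700). Since KQ ⟂ QG (tangency), |KG| = √(13.7² + 39.3²) = 41.619 regardless of where Q sits on A1. So G lies on both circle(E, 68.63) and circle(K, 41.619); the above-EC intersection is G = (43.319, 53.231). Q is the foot of the tangent from G: Q = (43.998, 13.937).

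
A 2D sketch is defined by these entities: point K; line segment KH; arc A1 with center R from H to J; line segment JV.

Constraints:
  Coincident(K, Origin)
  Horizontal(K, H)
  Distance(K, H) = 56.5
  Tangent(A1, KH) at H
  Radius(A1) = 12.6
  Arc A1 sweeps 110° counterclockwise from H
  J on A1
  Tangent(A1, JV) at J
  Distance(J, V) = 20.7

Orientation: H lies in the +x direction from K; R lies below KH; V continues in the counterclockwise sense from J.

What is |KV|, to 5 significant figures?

63.239

K is at the origin; K and H share the same y with |KH| = 56.5 and H on the +x side, so H = (56.500, 0.0000). Tangency of A1 to KH means the radius RH is perpendicular to KH, so R = H + (0, -12.6) = (56.500, -12.600). On A1, H sits at bearing 90° from R; a 110° counterclockwise sweep puts J at bearing 200°, so J = R + 12.6·(cos 200°, sin 200°) = (44.660, -16.909). Tangency of A1 to JV means the radius RJ is perpendicular to JV, so JV runs along (−sin 200°, cos 200°); with |JV| = 20.7, V = (51.740, -36.361). Then |KV| = |V − K| = 63.239.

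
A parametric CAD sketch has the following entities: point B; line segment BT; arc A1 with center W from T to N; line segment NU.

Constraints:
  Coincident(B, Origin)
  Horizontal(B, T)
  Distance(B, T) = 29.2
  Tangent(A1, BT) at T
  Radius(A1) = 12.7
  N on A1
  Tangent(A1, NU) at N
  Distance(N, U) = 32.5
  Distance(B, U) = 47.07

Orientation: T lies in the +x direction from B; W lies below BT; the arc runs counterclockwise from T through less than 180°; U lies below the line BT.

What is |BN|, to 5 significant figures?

20.489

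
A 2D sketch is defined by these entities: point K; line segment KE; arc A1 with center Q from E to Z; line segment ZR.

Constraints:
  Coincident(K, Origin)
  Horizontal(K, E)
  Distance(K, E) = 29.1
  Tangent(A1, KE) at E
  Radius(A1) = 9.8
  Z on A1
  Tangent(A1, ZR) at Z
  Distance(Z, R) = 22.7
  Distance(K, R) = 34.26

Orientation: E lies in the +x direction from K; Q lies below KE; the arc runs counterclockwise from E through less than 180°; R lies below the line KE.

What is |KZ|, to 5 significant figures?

21.076

K is at the origin; K and E share the same y with |KE| = 29.1 and E on the +x side, so E = (29.100, 0.0000). Since A1 is tangent to KE there, QE ⟂ KE, so Q = E + (0, -9.8) = (29.100, -9.8000). Since QZ ⟂ ZR (tangency), |QR| = √(9.8² + 22.7²) = 24.725 regardless of where Z sits on A1. So R lies on both circle(K, 34.26) and circle(Q, 24.725); the below-KE intersection is R = (15.590, -30.508). Z is the foot of the tangent from R: Z = (19.442, -8.1368).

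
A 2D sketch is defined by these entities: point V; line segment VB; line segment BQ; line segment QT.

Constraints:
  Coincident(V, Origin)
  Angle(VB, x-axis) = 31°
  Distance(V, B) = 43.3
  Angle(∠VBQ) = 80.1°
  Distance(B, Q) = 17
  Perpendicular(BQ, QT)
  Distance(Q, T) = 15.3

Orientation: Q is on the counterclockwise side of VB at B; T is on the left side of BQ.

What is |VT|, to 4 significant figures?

28.98

V is at the origin; VB runs at 31.0° with length 43.3, so B = 43.3·(cos 31.0°, sin 31.0°) = (37.12, 22.30). ∠VBQ = 80.1°, so BQ runs at 31.0° + (180° − 80.1°) = 130.9° from the x-axis; with |BQ| = 17.0, Q = B + 17.0·(cos 130.9°, sin 130.9°) = (25.98, 35.15). The perpendicularity gives QT at right angles to BQ; with |QT| = 15.3 on the left of BQ, T = Q + 15.3·(-0.7559, -0.6547) = (14.42, 25.13). Then |VT| = |T − V| = 28.98.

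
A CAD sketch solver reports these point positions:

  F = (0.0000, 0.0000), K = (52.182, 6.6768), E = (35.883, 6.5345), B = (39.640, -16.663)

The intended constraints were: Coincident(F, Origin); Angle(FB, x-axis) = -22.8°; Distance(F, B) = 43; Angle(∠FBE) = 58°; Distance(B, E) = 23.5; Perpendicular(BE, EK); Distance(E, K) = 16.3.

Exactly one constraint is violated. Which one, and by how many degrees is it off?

Perpendicular(BE, EK) — off by 8.70°.

F = (0.00, 0.00) ✓; FB at -22.80° ✓; |FB| = 43.00 ✓; ∠FBE = 58.00° ✓; |BE| = 23.50 ✓; ∠(BE, EK) = 98.70° ✗; |EK| = 16.30 ✓.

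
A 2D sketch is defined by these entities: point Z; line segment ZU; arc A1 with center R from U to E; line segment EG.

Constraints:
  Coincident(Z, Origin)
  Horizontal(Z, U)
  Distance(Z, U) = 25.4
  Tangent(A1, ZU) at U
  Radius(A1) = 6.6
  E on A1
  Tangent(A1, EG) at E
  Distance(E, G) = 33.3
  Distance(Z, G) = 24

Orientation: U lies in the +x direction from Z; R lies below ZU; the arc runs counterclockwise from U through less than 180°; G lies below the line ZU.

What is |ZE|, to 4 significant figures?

21.10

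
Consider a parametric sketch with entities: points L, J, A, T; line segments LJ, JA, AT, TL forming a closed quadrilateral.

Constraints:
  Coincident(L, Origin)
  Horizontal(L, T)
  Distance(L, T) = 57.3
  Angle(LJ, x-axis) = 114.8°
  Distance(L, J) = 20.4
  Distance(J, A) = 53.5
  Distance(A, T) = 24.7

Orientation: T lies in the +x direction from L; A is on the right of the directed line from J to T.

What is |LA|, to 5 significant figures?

37.453

Checks: LJ at 114.8° ✓; |JA| = 53.50 ✓; |AT| = 24.70 ✓.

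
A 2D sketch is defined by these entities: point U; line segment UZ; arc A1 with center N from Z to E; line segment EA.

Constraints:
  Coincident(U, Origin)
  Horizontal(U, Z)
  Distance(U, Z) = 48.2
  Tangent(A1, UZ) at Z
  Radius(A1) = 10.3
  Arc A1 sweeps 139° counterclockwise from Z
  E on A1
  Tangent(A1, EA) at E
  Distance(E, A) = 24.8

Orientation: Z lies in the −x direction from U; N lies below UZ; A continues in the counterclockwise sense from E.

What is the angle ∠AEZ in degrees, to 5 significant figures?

110.50°

On A1, Z sits at bearing 90° from N; a 139° counterclockwise sweep puts E at bearing 229°, so E = N + 10.3·(cos 229°, sin 229°) = (-54.957, -18.074). The tangent condition forces NE to be normal to EA, so EA runs along (−sin 229°, cos 229°); with |EA| = 24.8, A = (-36.241, -34.344). Then cos ∠AEZ = EA·EZ / (|EA||EZ|), giving 110.50°.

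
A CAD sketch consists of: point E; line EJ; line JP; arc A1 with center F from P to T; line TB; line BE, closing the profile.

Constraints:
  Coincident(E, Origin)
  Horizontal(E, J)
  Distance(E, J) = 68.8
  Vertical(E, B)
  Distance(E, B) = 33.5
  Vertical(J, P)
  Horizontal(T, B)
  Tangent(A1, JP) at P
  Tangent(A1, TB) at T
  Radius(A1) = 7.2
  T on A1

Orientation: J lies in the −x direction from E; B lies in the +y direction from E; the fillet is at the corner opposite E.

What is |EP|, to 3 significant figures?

73.7

The virtual corner opposite E is at (-68.8, 33.5). The tangent condition forces FP to be normal to JP and since A1 is tangent to TB there, FT ⟂ TB, with radius 7.2, so the center F sits 7.2 in from both sides at F = (-61.6, 26.3). That places the tangent points at P = (-68.8, 26.3) on JP and T = (-61.6, 33.5) on TB. Then |EP| = |P − E| = 73.7.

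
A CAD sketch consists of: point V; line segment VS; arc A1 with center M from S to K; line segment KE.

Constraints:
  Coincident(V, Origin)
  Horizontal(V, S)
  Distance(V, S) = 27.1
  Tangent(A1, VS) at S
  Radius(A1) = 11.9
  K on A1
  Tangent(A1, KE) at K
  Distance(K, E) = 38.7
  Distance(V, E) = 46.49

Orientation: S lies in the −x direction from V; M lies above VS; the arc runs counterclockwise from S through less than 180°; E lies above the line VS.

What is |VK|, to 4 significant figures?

17.92

Checks: |MK| = 11.90 ✓; ∠(MK, KE) = 90.00° ✓; |KE| = 38.70 ✓; |VE| = 46.49 ✓.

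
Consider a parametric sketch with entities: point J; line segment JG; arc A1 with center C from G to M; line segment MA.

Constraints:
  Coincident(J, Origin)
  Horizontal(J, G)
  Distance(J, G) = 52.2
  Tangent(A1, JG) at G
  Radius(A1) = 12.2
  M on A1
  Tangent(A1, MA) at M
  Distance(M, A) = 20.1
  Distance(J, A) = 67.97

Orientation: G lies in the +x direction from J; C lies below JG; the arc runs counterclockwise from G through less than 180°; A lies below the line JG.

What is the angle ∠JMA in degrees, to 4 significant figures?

162.0°

J is at the origin; J and G share the same y with |JG| = 52.2 and G on the +x side, so G = (52.20, 0.000). Since A1 is tangent to JG there, CG ⟂ JG, so C = G + (0, -12.2) = (52.20, -12.20). Since CM ⟂ MA (tangency), |CA| = √(12.2² + 20.1²) = 23.51 regardless of where M sits on A1. So A lies on both circle(J, 67.97) and circle(C, 23.51); the below-JG intersection is A = (58.33, -34.90). M is the foot of the tangent from A: M = (43.78, -21.03).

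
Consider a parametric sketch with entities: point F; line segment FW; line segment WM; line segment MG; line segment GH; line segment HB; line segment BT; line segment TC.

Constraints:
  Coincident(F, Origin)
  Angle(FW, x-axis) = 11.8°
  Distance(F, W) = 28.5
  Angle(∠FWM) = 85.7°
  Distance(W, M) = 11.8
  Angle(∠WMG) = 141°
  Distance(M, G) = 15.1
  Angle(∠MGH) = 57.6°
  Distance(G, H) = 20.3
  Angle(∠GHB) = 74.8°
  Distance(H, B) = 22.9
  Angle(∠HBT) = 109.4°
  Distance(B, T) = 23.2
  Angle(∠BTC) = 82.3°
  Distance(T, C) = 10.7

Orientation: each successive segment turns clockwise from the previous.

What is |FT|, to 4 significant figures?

49.54

F is at the origin; FW runs at 11.8° with length 28.5, so W = (27.90, 5.828). ∠FWM = 85.7° gives WM at -82.50° from the x-axis; with |WM| = 11.8, M = (29.44, -5.871). ∠WMG = 141.0° gives MG at -121.5° from the x-axis; with |MG| = 15.1, G = (21.55, -18.75). ∠MGH = 57.6° gives GH at 116.1° from the x-axis; with |GH| = 20.3, H = (12.62, -0.5158). ∠GHB = 74.8° gives HB at 10.90° from the x-axis; with |HB| = 22.9, B = (35.10, 3.814). ∠HBT = 109.4° gives BT at -59.70° from the x-axis; with |BT| = 23.2, T = (46.81, -16.22). Then |FT| = |T − F| = 49.54.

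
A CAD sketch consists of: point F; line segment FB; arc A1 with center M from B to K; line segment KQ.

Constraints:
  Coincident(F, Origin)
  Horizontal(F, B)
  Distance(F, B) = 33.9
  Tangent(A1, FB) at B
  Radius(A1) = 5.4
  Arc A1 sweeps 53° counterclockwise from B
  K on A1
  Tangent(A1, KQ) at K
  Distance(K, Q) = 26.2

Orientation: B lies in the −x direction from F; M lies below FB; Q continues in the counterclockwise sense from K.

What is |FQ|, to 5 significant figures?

58.705

F is at the origin; FB is horizontal with |FB| = 33.9 and B on the −x side, so B = (-33.900, 0.0000). Tangency of A1 to FB means the radius MB is perpendicular to FB, so M = B + (0, -5.4) = (-33.900, -5.4000). On A1, B sits at bearing 90° from M; a 53° counterclockwise sweep puts K at bearing 143°, so K = M + 5.4·(cos 143°, sin 143°) = (-38.213, -2.1502). The tangent condition forces MK to be normal to KQ, so KQ runs along (−sin 143°, cos 143°); with |KQ| = 26.2, Q = (-53.980, -23.074). Then |FQ| = |Q − F| = 58.705.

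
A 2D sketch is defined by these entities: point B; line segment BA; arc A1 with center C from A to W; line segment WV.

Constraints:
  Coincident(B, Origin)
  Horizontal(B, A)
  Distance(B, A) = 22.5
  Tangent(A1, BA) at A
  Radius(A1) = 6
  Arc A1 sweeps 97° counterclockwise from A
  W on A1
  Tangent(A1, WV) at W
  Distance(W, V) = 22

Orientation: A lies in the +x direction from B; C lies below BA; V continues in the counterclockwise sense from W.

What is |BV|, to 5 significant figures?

34.434

On A1, A sits at bearing 90° from C; a 97° counterclockwise sweep puts W at bearing 187°, so W = C + 6.0·(cos 187°, sin 187°) = (16.545, -6.7312). A1 meets WV tangentially, so CW is at right angles to WV, so WV runs along (−sin 187°, cos 187°); with |WV| = 22.0, V = (19.226, -28.567). Then |BV| = |V − B| = 34.434.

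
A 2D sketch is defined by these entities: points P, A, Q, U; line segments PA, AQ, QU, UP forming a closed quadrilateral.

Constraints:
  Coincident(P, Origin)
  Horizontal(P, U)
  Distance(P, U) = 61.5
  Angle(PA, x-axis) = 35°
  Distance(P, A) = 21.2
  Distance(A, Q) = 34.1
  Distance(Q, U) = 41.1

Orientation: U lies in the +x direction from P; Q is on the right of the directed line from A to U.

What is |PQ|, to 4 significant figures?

33.35

Checks: |AQ| = 34.10 ✓; |QU| = 41.10 ✓.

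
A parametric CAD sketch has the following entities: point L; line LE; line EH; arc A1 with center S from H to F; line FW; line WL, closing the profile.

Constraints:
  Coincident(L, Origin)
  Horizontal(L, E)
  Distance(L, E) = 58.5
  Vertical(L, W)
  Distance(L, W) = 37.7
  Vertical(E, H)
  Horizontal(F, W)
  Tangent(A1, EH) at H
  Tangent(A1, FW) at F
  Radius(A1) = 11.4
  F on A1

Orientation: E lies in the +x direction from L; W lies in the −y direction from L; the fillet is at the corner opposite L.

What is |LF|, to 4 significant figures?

60.33

L is at the origin; L and E share the same y with |LE| = 58.5 and E on the +x side, so E = (58.50, 0.000). LW is vertical with |LW| = 37.7 and W on the −y side, so W = (0.000, -37.70). The virtual corner opposite L is at (58.50, -37.70). Since A1 is tangent to EH there, SH ⟂ EH and since A1 is tangent to FW there, SF ⟂ FW, with radius 11.4, so the center S sits 11.4 in from both sides at S = (47.10, -26.30). That places the tangent points at H = (58.50, -26.30) on EH and F = (47.10, -37.70) on FW. Then |LF| = |F − L| = 60.33.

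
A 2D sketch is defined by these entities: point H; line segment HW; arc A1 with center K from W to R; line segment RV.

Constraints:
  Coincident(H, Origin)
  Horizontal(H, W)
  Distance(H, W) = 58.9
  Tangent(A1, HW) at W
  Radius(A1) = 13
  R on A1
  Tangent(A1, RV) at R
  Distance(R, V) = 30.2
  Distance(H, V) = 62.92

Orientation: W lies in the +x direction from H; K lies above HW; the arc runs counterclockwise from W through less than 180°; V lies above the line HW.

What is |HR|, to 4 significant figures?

71.43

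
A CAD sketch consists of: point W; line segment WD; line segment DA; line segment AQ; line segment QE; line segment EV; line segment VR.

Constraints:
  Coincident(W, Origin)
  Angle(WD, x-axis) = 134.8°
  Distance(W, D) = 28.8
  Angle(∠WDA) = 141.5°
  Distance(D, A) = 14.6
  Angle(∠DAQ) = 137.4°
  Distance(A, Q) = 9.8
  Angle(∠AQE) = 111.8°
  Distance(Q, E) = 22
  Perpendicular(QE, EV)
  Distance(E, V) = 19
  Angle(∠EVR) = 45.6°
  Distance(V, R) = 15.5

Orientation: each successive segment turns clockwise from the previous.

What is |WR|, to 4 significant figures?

33.09

QE ⟂ EV, so EV runs at -104.5°; with |EV| = 19.0, V = (0.4482, 18.94). ∠EVR = 45.6° gives VR at 121.1° from the x-axis; with |VR| = 15.5, R = (-7.558, 32.21). Then |WR| = |R − W| = 33.09.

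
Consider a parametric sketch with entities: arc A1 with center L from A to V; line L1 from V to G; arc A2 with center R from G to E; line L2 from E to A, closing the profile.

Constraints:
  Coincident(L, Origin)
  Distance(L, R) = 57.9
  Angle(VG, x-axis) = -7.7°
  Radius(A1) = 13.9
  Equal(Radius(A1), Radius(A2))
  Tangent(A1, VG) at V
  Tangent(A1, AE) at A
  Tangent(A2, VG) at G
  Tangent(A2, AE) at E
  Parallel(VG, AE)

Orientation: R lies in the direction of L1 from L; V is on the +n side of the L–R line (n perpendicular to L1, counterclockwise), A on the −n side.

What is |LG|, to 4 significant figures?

59.55

The slot axis is L1's direction at -7.7°, so u = (cos -7.7°, sin -7.7°) = (0.9910, -0.1340) and n = (−sin -7.7°, cos -7.7°) = (0.1340, 0.9910). L is at the origin and R lies 57.9 along u from L, so R = 57.9·u = (57.38, -7.758). Tangency of A1 to both parallel lines with radius 13.9 puts V and A at L ± 13.9·n: V = (1.862, 13.77), A = (-1.862, -13.77). Equal radii place G and E the same way about R: G = R + 13.9·n = (59.24, 6.017), E = R − 13.9·n = (55.52, -21.53). Then |LG| = |G − L| = 59.55.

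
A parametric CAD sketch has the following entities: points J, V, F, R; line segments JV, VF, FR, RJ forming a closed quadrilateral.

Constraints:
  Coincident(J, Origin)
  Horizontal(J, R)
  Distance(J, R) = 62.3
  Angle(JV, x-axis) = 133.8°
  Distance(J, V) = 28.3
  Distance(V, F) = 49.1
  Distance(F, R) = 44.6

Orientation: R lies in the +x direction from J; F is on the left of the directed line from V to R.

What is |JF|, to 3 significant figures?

41.0

Checks: |VF| = 49.10 ✓; |FR| = 44.60 ✓.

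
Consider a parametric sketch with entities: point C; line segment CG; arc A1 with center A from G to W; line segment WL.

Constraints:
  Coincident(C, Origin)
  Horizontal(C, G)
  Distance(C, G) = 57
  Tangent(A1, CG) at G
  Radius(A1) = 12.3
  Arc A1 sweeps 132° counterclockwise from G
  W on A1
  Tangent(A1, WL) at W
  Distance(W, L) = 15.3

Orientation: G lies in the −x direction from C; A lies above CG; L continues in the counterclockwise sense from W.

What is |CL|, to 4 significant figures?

66.28

C is at the origin; C and G share the same y with |CG| = 57.0 and G on the −x side, so G = (-57.00, 0.000). A1 meets CG tangentially, so AG is at right angles to CG, so A = G + (0, 12.3) = (-57.00, 12.30). On A1, G sits at bearing -90° from A; a 132° counterclockwise sweep puts W at bearing 42°, so W = A + 12.3·(cos 42°, sin 42°) = (-47.86, 20.53). A1 meets WL tangentially, so AW is at right angles to WL, so WL runs along (−sin 42°, cos 42°); with |WL| = 15.3, L = (-58.10, 31.90). Then |CL| = |L − C| = 66.28.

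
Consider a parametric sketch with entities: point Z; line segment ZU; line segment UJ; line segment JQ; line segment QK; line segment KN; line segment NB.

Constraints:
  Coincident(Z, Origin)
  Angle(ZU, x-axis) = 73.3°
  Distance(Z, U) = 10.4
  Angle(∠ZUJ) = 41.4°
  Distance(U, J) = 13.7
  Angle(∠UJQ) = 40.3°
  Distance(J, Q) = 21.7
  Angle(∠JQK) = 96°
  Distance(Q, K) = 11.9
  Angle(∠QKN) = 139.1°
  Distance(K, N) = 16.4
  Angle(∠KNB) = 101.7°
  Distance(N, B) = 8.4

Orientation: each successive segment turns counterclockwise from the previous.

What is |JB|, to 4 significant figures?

22.74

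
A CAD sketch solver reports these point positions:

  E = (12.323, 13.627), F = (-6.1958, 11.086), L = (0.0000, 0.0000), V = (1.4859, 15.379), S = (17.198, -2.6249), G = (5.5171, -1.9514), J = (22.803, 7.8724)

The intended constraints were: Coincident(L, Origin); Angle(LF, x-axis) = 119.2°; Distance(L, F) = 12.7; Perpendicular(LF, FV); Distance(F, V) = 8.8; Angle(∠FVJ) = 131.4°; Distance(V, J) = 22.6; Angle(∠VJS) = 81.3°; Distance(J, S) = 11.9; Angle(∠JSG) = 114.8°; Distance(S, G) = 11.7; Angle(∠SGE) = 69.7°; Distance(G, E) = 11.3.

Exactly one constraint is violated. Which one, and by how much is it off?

Distance(G, E) = 11.3 — off by 5.70.

L = (0.00, 0.00) ✓; LF at 119.2° ✓; |LF| = 12.70 ✓; ∠(LF, FV) = 90.00° ✓; |FV| = 8.800 ✓; ∠FVJ = 131.4° ✓; |VJ| = 22.60 ✓; ∠VJS = 81.30° ✓; |JS| = 11.90 ✓; ∠JSG = 114.8° ✓; |SG| = 11.70 ✓; ∠SGE = 69.70° ✓; |GE| = 17.00 ✗.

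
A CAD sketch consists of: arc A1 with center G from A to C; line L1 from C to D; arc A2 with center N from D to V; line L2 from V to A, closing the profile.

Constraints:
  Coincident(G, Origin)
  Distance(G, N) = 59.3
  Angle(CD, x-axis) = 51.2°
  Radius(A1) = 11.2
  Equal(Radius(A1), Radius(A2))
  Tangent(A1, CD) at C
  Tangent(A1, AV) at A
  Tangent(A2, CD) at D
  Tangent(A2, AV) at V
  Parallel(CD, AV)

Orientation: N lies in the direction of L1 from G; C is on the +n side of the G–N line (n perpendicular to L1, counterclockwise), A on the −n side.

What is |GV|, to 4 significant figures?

60.35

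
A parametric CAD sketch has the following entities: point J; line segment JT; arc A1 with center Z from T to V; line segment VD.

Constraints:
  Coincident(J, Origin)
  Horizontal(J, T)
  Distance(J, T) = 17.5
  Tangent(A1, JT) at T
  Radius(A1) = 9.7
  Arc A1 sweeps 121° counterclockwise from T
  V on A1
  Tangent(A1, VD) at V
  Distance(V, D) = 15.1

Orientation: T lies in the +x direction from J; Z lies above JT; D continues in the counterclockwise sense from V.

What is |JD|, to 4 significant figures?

33.00

J is at the origin; J and T share the same y with |JT| = 17.5 and T on the +x side, so T = (17.50, 0.000). Since A1 is tangent to JT there, ZT ⟂ JT, so Z = T + (0, 9.7) = (17.50, 9.700). On A1, T sits at bearing -90° from Z; a 121° counterclockwise sweep puts V at bearing 31°, so V = Z + 9.7·(cos 31°, sin 31°) = (25.81, 14.70). The tangent condition forces ZV to be normal to VD, so VD runs along (−sin 31°, cos 31°); with |VD| = 15.1, D = (18.04, 27.64). Then |JD| = |D − J| = 33.00.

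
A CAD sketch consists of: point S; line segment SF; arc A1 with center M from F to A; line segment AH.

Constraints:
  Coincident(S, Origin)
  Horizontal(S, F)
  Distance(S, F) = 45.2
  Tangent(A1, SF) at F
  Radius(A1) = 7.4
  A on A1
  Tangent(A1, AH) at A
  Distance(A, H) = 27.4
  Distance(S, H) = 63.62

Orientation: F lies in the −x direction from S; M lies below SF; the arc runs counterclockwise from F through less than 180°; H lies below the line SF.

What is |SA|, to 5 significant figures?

53.085

Checks: S.y = 0.00, F.y = 0.00 ✓; ∠(MF, FS) = 90.00° ✓; |MF| = 7.400 ✓; |MA| = 7.400 ✓; ∠(MA, AH) = 90.00° ✓; |AH| = 27.40 ✓; |SH| = 63.62 ✓.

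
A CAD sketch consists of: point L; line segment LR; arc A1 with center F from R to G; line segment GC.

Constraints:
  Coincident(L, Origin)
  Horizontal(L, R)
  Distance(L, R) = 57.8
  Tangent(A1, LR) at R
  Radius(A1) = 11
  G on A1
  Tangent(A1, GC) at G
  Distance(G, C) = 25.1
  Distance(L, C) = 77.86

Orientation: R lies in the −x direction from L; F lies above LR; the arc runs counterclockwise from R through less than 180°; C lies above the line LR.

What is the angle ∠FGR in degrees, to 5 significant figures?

21.059°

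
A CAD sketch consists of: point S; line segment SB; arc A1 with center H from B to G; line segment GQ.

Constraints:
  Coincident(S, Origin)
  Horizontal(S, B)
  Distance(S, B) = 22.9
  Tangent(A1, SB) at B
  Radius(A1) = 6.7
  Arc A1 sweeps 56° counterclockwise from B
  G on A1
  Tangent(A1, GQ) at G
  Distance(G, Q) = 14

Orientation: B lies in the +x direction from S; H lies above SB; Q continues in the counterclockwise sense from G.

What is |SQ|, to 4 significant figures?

39.10

S is at the origin; SB is horizontal with |SB| = 22.9 and B on the +x side, so B = (22.90, 0.000). The tangent condition forces HB to be normal to SB, so H = B + (0, 6.7) = (22.90, 6.700). On A1, B sits at bearing -90° from H; a 56° counterclockwise sweep puts G at bearing -34°, so G = H + 6.7·(cos -34°, sin -34°) = (28.45, 2.953). The tangent condition forces HG to be normal to GQ, so GQ runs along (−sin -34°, cos -34°); with |GQ| = 14.0, Q = (36.28, 14.56). Then |SQ| = |Q − S| = 39.10.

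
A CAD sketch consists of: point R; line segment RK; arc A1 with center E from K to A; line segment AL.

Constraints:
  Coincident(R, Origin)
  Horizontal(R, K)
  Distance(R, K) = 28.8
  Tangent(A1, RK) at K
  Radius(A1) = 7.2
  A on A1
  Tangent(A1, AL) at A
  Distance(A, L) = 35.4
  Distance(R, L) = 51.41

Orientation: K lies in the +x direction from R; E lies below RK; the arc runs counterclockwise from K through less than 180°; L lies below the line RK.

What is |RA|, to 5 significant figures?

23.280

R is at the origin; RK is horizontal with |RK| = 28.8 and K on the +x side, so K = (28.800, 0.0000). The tangent condition forces EK to be normal to RK, so E = K + (0, -7.2) = (28.800, -7.2000). Since EA ⟂ AL (tangency), |EL| = √(7.2² + 35.4²) = 36.125 regardless of where A sits on A1. So L lies on both circle(R, 51.41) and circle(E, 36.125); the below-RK intersection is L = (27.702, -43.308). A is the foot of the tangent from L: A = (21.704, -8.4199).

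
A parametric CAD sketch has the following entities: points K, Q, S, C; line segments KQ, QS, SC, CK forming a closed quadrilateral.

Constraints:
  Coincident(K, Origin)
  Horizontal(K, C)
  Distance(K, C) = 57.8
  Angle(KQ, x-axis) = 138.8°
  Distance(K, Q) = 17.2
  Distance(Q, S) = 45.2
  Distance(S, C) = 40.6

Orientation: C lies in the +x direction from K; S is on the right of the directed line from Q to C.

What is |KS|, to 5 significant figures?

28.002

K is at the origin; K and C share the same y with |KC| = 57.8 and C in +x, so C = (57.8, 0). KQ runs at 138.8° with |KQ| = 17.2, so Q = (-12.942, 11.329). S is determined by |QS| = 45.2 and |SC| = 40.6 together: it lies at the intersection of circle(Q, 45.2) and circle(C, 40.6). With |QC| = 71.643, the foot of the radical line on QC is 38.576 from Q and the perpendicular offset is √(45.2² − 38.576²) = 23.557. Taking the right-of-QC solution: S = (21.424, -18.031).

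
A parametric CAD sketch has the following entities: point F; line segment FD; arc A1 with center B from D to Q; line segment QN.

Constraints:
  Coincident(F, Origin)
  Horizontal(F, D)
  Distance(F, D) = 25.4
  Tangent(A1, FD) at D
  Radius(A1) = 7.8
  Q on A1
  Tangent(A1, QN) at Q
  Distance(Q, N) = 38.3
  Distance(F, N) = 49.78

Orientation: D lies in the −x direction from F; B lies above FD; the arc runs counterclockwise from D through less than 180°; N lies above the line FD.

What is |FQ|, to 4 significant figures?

19.32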